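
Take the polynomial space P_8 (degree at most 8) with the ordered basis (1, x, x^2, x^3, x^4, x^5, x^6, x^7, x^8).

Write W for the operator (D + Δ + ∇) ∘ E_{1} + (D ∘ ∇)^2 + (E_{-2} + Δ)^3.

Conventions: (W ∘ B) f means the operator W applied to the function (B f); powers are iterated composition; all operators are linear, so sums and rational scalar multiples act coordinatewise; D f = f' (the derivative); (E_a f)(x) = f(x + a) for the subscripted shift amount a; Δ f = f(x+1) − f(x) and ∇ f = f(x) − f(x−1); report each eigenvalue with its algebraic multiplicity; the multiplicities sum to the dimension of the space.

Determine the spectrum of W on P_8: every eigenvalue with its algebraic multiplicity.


image of 1: 1
image of x: x
image of x^2: x^2 + 27
image of x^3: x^3 + 81x - 106
image of x^4: x^4 + 162x^2 - 424x + 893
image of x^5: x^5 + 270x^3 - 1060x^2 + 4465x - 5456
image of x^6: x^6 + 405x^4 - 2120x^3 + 13395x^2 - 32736x + 37771
image of x^7: x^7 + 567x^5 - 3710x^4 + 31255x^3 - 114576x^2 + 264397x - 237042
image of x^8: x^8 + 756x^6 - 5936x^5 + 62510x^4 - 305536x^3 + 1057588x^2 - 1896336x + 1512985
the matrix is upper triangular; its diagonal is (1, 1, 1, 1, 1, 1, 1, 1, 1)
for a triangular matrix the eigenvalues are the diagonal entries, with algebraic multiplicity their repetition count

λ = 1 (multiplicity 9)


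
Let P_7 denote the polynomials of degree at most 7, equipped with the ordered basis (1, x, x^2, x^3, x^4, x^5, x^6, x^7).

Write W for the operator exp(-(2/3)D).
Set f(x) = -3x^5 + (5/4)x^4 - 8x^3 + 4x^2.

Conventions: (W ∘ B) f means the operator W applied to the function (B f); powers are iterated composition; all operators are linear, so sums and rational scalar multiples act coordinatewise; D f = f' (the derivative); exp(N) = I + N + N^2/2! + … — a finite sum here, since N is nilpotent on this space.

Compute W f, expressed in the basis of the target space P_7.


order-1 term: 10x^4 - (10/3)x^3 + 16x^2 - (16/3)x
order-2 term: -(40/3)x^3 + (10/3)x^2 - (32/3)x + 16/9
order-3 term: (80/9)x^2 - (40/27)x + 64/27
order-4 term: -(80/27)x + 20/81
order-5 term: 32/81
the series for exp(-(2/3)D) f terminates at order 5
exp(-(2/3)D) f = -3x^5 + (45/4)x^4 - (74/3)x^3 + (290/9)x^2 - (184/9)x + 388/81

the image equals g(x) = -3x^5 + (45/4)x^4 - (74/3)x^3 + (290/9)x^2 - (184/9)x + 388/81


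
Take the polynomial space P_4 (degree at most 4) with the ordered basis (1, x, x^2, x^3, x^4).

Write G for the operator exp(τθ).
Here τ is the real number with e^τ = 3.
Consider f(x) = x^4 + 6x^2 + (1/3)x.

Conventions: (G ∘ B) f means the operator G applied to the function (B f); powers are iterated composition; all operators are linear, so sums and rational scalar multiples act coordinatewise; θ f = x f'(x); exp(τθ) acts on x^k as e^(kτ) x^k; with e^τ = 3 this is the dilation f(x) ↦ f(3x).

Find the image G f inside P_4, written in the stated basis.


exp(τθ) x^k = e^(kτ) x^k; with e^τ = 3 this sends x^k to 3^k x^k
x ↦ 3 x
x^2 ↦ 9 x^2
x^4 ↦ 81 x^4
applying this coordinatewise to f: exp(τθ) f = 81x^4 + 54x^2 + x

the result is g(x) = 81x^4 + 54x^2 + x


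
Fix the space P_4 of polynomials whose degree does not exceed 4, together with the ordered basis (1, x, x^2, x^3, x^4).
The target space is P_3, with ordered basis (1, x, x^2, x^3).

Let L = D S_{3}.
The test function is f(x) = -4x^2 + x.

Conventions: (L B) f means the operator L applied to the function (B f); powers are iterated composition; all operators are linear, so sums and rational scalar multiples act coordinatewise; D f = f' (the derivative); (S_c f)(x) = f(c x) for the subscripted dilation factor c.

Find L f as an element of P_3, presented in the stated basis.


the image equals g(x) = -72x + 3

S_{3} f = -36x^2 + 3x
D S_{3} f = -72x + 3


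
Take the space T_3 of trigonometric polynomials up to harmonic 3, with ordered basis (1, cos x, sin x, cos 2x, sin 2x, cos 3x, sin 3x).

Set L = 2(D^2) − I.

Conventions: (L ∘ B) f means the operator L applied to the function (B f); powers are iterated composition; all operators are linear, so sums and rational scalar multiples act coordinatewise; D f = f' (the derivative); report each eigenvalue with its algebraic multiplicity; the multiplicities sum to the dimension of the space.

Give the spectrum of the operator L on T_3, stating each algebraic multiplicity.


image of 1: -1
image of cos x: -3cos x
image of sin x: -3sin x
image of cos 2x: -9cos 2x
image of sin 2x: -9sin 2x
image of cos 3x: -19cos 3x
image of sin 3x: -19sin 3x
the matrix is diagonal; its diagonal is (-1, -3, -3, -9, -9, -19, -19)
for a triangular matrix the eigenvalues are the diagonal entries, with algebraic multiplicity their repetition count

λ = -19 (multiplicity 2), λ = -9 (multiplicity 2), λ = -3 (multiplicity 2), λ = -1 (multiplicity 1)


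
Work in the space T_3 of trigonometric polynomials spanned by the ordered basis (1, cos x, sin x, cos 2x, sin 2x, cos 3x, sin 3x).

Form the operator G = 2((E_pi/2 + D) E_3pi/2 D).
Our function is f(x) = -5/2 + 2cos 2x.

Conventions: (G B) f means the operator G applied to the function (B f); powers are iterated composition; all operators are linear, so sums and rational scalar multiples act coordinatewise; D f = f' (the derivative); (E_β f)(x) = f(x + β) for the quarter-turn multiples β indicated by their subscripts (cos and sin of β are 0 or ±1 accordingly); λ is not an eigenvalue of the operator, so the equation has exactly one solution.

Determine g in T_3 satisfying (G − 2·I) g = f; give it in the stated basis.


g(x) = 5/4 + (3/13)cos 2x + (2/13)sin 2x

write g with unknown coordinates in the stated basis and equate coefficients in (G − 2·I) g = f
solving from the highest basis element down gives g = 5/4 + (3/13)cos 2x + (2/13)sin 2x
check: G g = (32/13)cos 2x + (4/13)sin 2x
so G g − 2·g = -5/2 + 2cos 2x = f ✓


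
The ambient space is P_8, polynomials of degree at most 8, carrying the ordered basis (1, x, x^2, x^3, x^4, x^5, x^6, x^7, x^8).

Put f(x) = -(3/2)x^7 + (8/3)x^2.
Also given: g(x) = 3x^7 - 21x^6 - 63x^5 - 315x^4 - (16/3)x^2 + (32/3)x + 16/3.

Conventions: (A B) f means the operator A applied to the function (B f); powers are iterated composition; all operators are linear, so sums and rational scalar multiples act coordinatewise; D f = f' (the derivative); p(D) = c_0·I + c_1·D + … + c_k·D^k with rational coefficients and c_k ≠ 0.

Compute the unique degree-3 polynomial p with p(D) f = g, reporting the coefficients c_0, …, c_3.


D^0 f = -(3/2)x^7 + (8/3)x^2
D^1 f = -(21/2)x^6 + (16/3)x
D^2 f = -63x^5 + 16/3
D^3 f = -315x^4
matching coefficients of g against c_0 f + c_1 Df + … from the top degree down determines the c_i
solution: c_0 = -2, c_1 = 2, c_2 = 1, c_3 = 1

p(D) = -2·I + 2·D + D^2 + D^3, i.e. c_0 = -2, c_1 = 2, c_2 = 1, c_3 = 1


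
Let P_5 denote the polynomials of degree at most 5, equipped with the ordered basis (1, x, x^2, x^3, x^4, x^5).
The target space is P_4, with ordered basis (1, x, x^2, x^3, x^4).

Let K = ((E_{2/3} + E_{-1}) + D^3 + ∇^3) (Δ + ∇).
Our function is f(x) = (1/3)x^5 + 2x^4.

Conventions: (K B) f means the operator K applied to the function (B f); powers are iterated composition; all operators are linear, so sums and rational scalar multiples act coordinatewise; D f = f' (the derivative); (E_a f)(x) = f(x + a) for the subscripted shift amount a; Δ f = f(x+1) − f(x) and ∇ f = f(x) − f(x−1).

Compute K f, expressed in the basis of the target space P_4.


the image equals g(x) = (20/3)x^4 + (248/9)x^3 + (236/9)x^2 + (20048/81)x + 17098/243

Δ f = (5/3)x^4 + (34/3)x^3 + (46/3)x^2 + (29/3)x + 7/3
∇ f = (5/3)x^4 + (14/3)x^3 - (26/3)x^2 + (19/3)x - 5/3
(Δ + ∇) f = (10/3)x^4 + 16x^3 + (20/3)x^2 + 16x + 2/3
E_{2/3} (Δ + ∇) f = (10/3)x^4 + (224/9)x^3 + (428/9)x^2 + (4064/81)x + 4786/243
E_{-1} (Δ + ∇) f = (10/3)x^4 + (8/3)x^3 - (64/3)x^2 + (112/3)x - 64/3
(E_{2/3} + E_{-1}) (Δ + ∇) f = (20/3)x^4 + (248/9)x^3 + (236/9)x^2 + (7088/81)x - 398/243
D (Δ + ∇) f = (40/3)x^3 + 48x^2 + (40/3)x + 16
D D (Δ + ∇) f = 40x^2 + 96x + 40/3
D D D (Δ + ∇) f = 80x + 96
∇ (Δ + ∇) f = (40/3)x^3 + 28x^2 - (64/3)x + 22
∇ ∇ (Δ + ∇) f = 40x^2 + 16x - 36
∇ ∇ ∇ (Δ + ∇) f = 80x - 24
((E_{2/3} + E_{-1}) + D^3 + ∇^3) (Δ + ∇) f = (20/3)x^4 + (248/9)x^3 + (236/9)x^2 + (20048/81)x + 17098/243


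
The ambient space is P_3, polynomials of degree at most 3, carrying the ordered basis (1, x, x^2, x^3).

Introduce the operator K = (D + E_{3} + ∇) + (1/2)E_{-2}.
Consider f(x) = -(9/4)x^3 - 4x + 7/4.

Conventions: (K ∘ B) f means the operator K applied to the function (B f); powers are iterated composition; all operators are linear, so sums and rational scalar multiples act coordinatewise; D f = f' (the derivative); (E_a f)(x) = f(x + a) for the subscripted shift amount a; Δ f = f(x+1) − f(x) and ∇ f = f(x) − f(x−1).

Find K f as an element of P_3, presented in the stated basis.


the image equals g(x) = -(27/8)x^3 - 27x^2 - (147/2)x - 539/8

D f = -(27/4)x^2 - 4
E_{3} f = -(9/4)x^3 - (81/4)x^2 - (259/4)x - 71
∇ f = -(27/4)x^2 + (27/4)x - 25/4
(D + E_{3} + ∇) f = -(9/4)x^3 - (135/4)x^2 - 58x - 325/4
E_{-2} f = -(9/4)x^3 + (27/2)x^2 - 31x + 111/4
((1/2)E_{-2}) f = -(9/8)x^3 + (27/4)x^2 - (31/2)x + 111/8
((D + E_{3} + ∇) + (1/2)E_{-2}) f = -(27/8)x^3 - 27x^2 - (147/2)x - 539/8


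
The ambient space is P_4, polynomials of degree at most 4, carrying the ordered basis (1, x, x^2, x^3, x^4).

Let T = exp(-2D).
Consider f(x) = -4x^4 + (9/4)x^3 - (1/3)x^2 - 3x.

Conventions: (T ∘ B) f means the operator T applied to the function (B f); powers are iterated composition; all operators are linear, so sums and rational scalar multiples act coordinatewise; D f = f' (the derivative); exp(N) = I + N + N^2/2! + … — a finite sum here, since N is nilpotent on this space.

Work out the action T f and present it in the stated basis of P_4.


g(x) = -4x^4 + (137/4)x^3 - (659/6)x^2 + (460/3)x - 232/3

order-1 term: 32x^3 - (27/2)x^2 + (4/3)x + 6
order-2 term: -96x^2 + 27x - 4/3
order-3 term: 128x - 18
order-4 term: -64
the series for exp(-2D) f terminates at order 4
exp(-2D) f = -4x^4 + (137/4)x^3 - (659/6)x^2 + (460/3)x - 232/3


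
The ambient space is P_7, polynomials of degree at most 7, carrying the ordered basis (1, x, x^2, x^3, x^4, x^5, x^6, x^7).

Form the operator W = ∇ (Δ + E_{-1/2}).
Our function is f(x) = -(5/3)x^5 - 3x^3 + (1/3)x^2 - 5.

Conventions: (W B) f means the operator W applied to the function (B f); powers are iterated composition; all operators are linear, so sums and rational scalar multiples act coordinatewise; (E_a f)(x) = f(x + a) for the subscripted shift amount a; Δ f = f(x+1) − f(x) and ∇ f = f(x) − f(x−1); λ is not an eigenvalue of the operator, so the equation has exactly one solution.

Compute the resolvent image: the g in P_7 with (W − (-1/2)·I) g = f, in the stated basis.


write g with unknown coordinates in the stated basis and equate coefficients in (W − (-1/2)·I) g = f
solving from the highest basis element down gives g = -(10/3)x^5 + (100/3)x^4 - (818/3)x^3 + (5560/3)x^2 - 8380x + 75091/4
check: W g = -(50/3)x^4 + (400/3)x^3 - (2779/3)x^2 + 4190x - 75131/8
so W g − (-1/2)·g = -(5/3)x^5 - 3x^3 + (1/3)x^2 - 5 = f ✓

g(x) = -(10/3)x^5 + (100/3)x^4 - (818/3)x^3 + (5560/3)x^2 - 8380x + 75091/4


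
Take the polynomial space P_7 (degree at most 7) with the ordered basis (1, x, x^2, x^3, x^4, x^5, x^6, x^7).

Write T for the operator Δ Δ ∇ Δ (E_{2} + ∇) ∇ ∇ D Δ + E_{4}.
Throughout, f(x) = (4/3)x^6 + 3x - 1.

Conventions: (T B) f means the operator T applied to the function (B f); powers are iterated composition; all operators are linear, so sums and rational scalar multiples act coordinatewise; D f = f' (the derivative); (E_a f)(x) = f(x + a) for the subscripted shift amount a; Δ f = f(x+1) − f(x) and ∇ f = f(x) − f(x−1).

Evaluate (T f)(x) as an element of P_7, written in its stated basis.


the image equals g(x) = (4/3)x^6 + 32x^5 + 320x^4 + (5120/3)x^3 + 5120x^2 + 8195x + 16417/3

Δ f = 8x^5 + 20x^4 + (80/3)x^3 + 20x^2 + 8x + 13/3
D Δ f = 40x^4 + 80x^3 + 80x^2 + 40x + 8
∇ D Δ f = 160x^3 + 80x
∇ (∇ D Δ) f = 480x^2 - 480x + 240
E_{2} ∇ (∇ D Δ) f = 480x^2 + 1440x + 1200
∇ ∇ (∇ D Δ) f = 960x - 960
(E_{2} + ∇) ∇ (∇ D Δ) f = 480x^2 + 2400x + 240
Δ (E_{2} + ∇) ∇ (∇ D Δ) f = 960x + 2880
∇ (Δ (E_{2} + ∇) ∇) (∇ D Δ) f = 960
Δ ∇ (Δ (E_{2} + ∇) ∇) (∇ D Δ) f = 0
Δ Δ ∇ (Δ (E_{2} + ∇) ∇) (∇ D Δ) f = 0
E_{4} f = (4/3)x^6 + 32x^5 + 320x^4 + (5120/3)x^3 + 5120x^2 + 8195x + 16417/3
(Δ Δ ∇ Δ (E_{2} + ∇) ∇ ∇ D Δ + E_{4}) f = (4/3)x^6 + 32x^5 + 320x^4 + (5120/3)x^3 + 5120x^2 + 8195x + 16417/3


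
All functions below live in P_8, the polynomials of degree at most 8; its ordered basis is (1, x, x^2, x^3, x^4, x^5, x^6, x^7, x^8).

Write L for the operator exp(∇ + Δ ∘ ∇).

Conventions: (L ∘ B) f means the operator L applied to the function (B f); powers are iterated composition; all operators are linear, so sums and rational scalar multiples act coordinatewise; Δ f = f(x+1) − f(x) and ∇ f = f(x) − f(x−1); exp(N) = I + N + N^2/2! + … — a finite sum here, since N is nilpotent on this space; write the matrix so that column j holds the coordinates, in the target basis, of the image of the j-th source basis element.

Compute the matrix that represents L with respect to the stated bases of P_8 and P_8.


image of 1: 1
image of x: x + 1
image of x^2: x^2 + 2x + 2
image of x^3: x^3 + 3x^2 + 6x + 5
image of x^4: x^4 + 4x^3 + 12x^2 + 20x + 15
image of x^5: x^5 + 5x^4 + 20x^3 + 50x^2 + 75x + 52
image of x^6: x^6 + 6x^5 + 30x^4 + 100x^3 + 225x^2 + 312x + 203
image of x^7: x^7 + 7x^6 + 42x^5 + 175x^4 + 525x^3 + 1092x^2 + 1421x + 877
image of x^8: x^8 + 8x^7 + 56x^6 + 280x^5 + 1050x^4 + 2912x^3 + 5684x^2 + 7016x + 4140
each image's coordinates form column j of the matrix

the matrix is [[1, 1, 2, 5, 15, 52, 203, 877, 4140]; [0, 1, 2, 6, 20, 75, 312, 1421, 7016]; [0, 0, 1, 3, 12, 50, 225, 1092, 5684]; [0, 0, 0, 1, 4, 20, 100, 525, 2912]; [0, 0, 0, 0, 1, 5, 30, 175, 1050]; [0, 0, 0, 0, 0, 1, 6, 42, 280]; [0, 0, 0, 0, 0, 0, 1, 7, 56]; [0, 0, 0, 0, 0, 0, 0, 1, 8]; [0, 0, 0, 0, 0, 0, 0, 0, 1]] (rows listed top to bottom)


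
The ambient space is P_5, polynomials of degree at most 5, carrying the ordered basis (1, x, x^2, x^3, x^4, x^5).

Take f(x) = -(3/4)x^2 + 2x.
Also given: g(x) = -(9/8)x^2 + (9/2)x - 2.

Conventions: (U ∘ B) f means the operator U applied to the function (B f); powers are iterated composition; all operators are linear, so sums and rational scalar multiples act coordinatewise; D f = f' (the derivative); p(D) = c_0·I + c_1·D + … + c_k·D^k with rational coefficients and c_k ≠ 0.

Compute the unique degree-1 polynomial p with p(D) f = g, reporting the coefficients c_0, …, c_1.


D^0 f = -(3/4)x^2 + 2x
D^1 f = -(3/2)x + 2
matching coefficients of g against c_0 f + c_1 Df + … from the top degree down determines the c_i
solution: c_0 = 3/2, c_1 = -1

p(D) = (3/2)·I − D, i.e. c_0 = 3/2, c_1 = -1


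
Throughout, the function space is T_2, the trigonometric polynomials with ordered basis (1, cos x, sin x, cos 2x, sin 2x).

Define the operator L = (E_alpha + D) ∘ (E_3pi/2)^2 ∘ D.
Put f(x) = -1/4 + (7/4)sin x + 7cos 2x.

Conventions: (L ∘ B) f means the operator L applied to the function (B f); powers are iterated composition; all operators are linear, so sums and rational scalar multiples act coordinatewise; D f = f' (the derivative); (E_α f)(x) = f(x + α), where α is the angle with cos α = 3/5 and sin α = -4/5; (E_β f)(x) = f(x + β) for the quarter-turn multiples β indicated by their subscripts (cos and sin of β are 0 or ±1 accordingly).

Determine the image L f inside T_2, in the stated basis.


g(x) = -(21/20)cos x + (7/20)sin x - (364/25)cos 2x + (98/25)sin 2x

D f = (7/4)cos x - 14sin 2x
E_3pi/2 D f = (7/4)sin x + 14sin 2x
E_3pi/2 E_3pi/2 D f = -(7/4)cos x - 14sin 2x
E_alpha (E_3pi/2)^2 D f = -(21/20)cos x - (7/5)sin x + (336/25)cos 2x + (98/25)sin 2x
D (E_3pi/2)^2 D f = (7/4)sin x - 28cos 2x
(E_alpha + D) (E_3pi/2)^2 D f = -(21/20)cos x + (7/20)sin x - (364/25)cos 2x + (98/25)sin 2x


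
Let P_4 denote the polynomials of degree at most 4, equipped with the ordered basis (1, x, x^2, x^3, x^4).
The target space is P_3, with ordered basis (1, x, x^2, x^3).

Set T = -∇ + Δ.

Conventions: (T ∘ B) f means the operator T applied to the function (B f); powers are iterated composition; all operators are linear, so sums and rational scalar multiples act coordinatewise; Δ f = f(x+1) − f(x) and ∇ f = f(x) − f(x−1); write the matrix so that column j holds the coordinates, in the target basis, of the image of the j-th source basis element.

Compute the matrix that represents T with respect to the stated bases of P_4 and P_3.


image of 1: 0
image of x: 0
image of x^2: 2
image of x^3: 6x
image of x^4: 12x^2 + 2
each image's coordinates form column j of the matrix

the matrix is [[0, 0, 2, 0, 2]; [0, 0, 0, 6, 0]; [0, 0, 0, 0, 12]; [0, 0, 0, 0, 0]] (rows listed top to bottom)


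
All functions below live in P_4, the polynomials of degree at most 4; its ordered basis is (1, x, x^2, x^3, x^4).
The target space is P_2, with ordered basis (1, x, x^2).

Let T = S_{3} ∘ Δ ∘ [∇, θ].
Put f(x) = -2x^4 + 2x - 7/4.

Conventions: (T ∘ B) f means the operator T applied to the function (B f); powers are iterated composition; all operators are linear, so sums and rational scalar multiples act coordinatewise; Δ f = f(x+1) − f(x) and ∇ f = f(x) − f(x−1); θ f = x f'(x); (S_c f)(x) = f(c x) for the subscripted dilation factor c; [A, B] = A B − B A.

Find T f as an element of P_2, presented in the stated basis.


θ f = -8x^4 + 2x
∇ θ f = -32x^3 + 48x^2 - 32x + 10
∇ f = -8x^3 + 12x^2 - 8x + 4
θ ∇ f = -24x^3 + 24x^2 - 8x
[∇, θ] f = -8x^3 + 24x^2 - 24x + 10
Δ [∇, θ] f = -24x^2 + 24x - 8
S_{3} Δ [∇, θ] f = -216x^2 + 72x - 8

the image equals g(x) = -216x^2 + 72x - 8


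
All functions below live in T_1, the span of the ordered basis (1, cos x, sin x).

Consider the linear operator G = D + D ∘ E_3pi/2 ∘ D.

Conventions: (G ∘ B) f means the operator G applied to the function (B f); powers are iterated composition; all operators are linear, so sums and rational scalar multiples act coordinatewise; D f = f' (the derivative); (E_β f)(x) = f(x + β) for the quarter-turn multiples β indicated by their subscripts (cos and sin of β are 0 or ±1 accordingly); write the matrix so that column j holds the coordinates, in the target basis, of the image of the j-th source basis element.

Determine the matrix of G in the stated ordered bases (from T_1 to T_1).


the matrix is [[0, 0, 0]; [0, 0, 2]; [0, -2, 0]] (rows listed top to bottom)

image of 1: 0
image of cos x: -2sin x
image of sin x: 2cos x
each image's coordinates form column j of the matrix


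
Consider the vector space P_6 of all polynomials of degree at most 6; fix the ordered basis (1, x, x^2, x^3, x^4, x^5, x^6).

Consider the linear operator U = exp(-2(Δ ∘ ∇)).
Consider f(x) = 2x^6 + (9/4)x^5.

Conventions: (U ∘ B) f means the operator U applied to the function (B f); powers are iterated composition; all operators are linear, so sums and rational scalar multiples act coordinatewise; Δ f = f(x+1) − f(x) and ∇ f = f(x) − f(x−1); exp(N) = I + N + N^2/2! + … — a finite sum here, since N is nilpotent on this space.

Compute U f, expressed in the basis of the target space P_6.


order-1 term: -120x^4 - 90x^3 - 120x^2 - 45x - 8
order-2 term: 1440x^2 + 540x + 480
order-3 term: -1920
the series for exp(-2(Δ ∘ ∇)) f terminates at order 3
exp(-2(Δ ∘ ∇)) f = 2x^6 + (9/4)x^5 - 120x^4 - 90x^3 + 1320x^2 + 495x - 1448

g(x) = 2x^6 + (9/4)x^5 - 120x^4 - 90x^3 + 1320x^2 + 495x - 1448


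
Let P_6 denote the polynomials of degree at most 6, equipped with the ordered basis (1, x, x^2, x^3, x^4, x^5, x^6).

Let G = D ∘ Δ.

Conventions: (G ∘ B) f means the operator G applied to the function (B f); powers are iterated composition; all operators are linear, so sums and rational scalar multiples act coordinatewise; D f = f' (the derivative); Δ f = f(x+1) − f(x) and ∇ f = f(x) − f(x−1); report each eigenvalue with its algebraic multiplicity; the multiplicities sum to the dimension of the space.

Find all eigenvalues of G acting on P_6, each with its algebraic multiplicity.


λ = 0 (multiplicity 7)

image of 1: 0
image of x: 0
image of x^2: 2
image of x^3: 6x + 3
image of x^4: 12x^2 + 12x + 4
image of x^5: 20x^3 + 30x^2 + 20x + 5
image of x^6: 30x^4 + 60x^3 + 60x^2 + 30x + 6
the matrix is upper triangular; its diagonal is (0, 0, 0, 0, 0, 0, 0)
for a triangular matrix the eigenvalues are the diagonal entries, with algebraic multiplicity their repetition count


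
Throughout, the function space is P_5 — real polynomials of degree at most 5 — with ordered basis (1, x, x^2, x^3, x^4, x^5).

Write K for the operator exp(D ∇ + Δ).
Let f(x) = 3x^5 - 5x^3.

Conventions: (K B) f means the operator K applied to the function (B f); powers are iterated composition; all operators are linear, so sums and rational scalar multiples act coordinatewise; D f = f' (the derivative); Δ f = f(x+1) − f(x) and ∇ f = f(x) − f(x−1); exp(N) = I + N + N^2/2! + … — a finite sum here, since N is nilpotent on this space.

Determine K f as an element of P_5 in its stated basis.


the result is g(x) = 3x^5 + 15x^4 + 115x^3 + 225x^2 + 585x + 281

order-1 term: 15x^4 + 90x^3 - 75x^2 + 30x - 2
order-2 term: 30x^3 + 270x^2 + 270x - 150
order-3 term: 30x^2 + 270x + 340
order-4 term: 15x + 90
order-5 term: 3
the series for exp(D ∇ + Δ) f terminates at order 5
exp(D ∇ + Δ) f = 3x^5 + 15x^4 + 115x^3 + 225x^2 + 585x + 281


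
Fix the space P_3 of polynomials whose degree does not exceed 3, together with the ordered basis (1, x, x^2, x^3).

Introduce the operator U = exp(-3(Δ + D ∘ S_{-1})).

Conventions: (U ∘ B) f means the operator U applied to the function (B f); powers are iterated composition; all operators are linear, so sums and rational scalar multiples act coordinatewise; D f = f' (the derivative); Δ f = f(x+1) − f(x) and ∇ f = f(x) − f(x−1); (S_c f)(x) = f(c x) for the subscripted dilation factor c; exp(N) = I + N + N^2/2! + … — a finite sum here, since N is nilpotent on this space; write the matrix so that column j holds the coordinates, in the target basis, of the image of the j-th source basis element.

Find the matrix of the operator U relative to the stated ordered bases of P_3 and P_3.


image of 1: 1
image of x: x
image of x^2: x^2 - 12x - 3
image of x^3: x^3 - 9x - 3
each image's coordinates form column j of the matrix

the matrix is [[1, 0, -3, -3]; [0, 1, -12, -9]; [0, 0, 1, 0]; [0, 0, 0, 1]] (rows listed top to bottom)


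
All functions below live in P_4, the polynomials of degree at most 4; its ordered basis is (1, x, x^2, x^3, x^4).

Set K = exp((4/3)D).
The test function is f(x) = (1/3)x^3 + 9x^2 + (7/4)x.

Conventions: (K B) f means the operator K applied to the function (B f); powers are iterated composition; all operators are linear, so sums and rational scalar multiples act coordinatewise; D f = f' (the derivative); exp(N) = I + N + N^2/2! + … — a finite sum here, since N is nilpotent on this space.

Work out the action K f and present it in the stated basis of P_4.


order-1 term: (4/3)x^2 + 24x + 7/3
order-2 term: (16/9)x + 16
order-3 term: 64/81
the series for exp((4/3)D) f terminates at order 3
exp((4/3)D) f = (1/3)x^3 + (31/3)x^2 + (991/36)x + 1549/81

g(x) = (1/3)x^3 + (31/3)x^2 + (991/36)x + 1549/81


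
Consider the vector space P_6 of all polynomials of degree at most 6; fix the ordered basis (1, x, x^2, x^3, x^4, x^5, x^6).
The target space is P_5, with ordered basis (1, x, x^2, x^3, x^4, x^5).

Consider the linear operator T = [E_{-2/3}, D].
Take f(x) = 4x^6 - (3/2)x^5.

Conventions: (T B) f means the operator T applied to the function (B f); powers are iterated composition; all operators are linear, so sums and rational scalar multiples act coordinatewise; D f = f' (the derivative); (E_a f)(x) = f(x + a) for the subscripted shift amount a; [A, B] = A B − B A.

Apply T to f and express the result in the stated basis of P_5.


D f = 24x^5 - (15/2)x^4
E_{-2/3} D f = 24x^5 - (175/2)x^4 + (380/3)x^3 - (820/9)x^2 + (880/27)x - 376/81
E_{-2/3} f = 4x^6 - (35/2)x^5 + (95/3)x^4 - (820/27)x^3 + (440/27)x^2 - (376/81)x + 400/729
D E_{-2/3} f = 24x^5 - (175/2)x^4 + (380/3)x^3 - (820/9)x^2 + (880/27)x - 376/81
[E_{-2/3}, D] f = 0

g(x) = 0


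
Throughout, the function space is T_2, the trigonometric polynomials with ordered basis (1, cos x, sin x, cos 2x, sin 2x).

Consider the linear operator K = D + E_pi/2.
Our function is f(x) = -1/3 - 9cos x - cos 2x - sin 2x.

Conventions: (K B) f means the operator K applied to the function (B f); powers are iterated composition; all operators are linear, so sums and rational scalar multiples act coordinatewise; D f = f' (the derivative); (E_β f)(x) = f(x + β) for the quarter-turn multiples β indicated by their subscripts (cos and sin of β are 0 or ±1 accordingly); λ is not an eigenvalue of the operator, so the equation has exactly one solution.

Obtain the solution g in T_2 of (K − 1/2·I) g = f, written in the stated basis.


write g with unknown coordinates in the stated basis and equate coefficients in (K − 1/2·I) g = f
solving from the highest basis element down gives g = -2/3 + (18/17)cos x - (72/17)sin x + (14/25)cos 2x - (2/25)sin 2x
check: K g = -2/3 - (144/17)cos x - (36/17)sin x - (18/25)cos 2x - (26/25)sin 2x
so K g − 1/2·g = -1/3 - 9cos x - cos 2x - sin 2x = f ✓

g(x) = -2/3 + (18/17)cos x - (72/17)sin x + (14/25)cos 2x - (2/25)sin 2x


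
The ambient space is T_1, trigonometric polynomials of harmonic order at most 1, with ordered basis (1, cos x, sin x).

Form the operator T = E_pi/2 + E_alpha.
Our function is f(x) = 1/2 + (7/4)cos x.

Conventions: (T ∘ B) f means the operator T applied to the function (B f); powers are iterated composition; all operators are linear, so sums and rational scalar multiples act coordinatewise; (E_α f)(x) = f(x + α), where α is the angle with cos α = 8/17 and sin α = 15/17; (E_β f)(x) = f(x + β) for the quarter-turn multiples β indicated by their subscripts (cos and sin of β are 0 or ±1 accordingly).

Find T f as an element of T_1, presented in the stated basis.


the result is g(x) = 1 + (14/17)cos x - (56/17)sin x

E_pi/2 f = 1/2 - (7/4)sin x
E_alpha f = 1/2 + (14/17)cos x - (105/68)sin x
(E_pi/2 + E_alpha) f = 1 + (14/17)cos x - (56/17)sin x


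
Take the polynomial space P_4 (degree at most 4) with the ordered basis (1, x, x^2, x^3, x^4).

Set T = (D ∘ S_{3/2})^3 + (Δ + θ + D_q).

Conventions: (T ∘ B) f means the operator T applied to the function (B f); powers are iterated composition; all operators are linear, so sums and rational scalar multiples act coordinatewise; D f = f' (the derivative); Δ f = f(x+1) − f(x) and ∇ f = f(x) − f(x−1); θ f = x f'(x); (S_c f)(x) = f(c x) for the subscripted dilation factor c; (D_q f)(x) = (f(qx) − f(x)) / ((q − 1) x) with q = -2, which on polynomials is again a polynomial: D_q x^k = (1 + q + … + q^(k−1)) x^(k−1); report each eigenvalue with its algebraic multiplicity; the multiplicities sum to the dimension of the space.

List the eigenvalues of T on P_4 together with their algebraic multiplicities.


image of 1: 0
image of x: x + 2
image of x^2: 2x^2 + x + 1
image of x^3: 3x^3 + 6x^2 + 3x + 2219/32
image of x^4: 4x^4 - x^3 + 6x^2 + (59305/64)x + 1
the matrix is upper triangular; its diagonal is (0, 1, 2, 3, 4)
for a triangular matrix the eigenvalues are the diagonal entries, with algebraic multiplicity their repetition count

λ = 0 (multiplicity 1), λ = 1 (multiplicity 1), λ = 2 (multiplicity 1), λ = 3 (multiplicity 1), λ = 4 (multiplicity 1)


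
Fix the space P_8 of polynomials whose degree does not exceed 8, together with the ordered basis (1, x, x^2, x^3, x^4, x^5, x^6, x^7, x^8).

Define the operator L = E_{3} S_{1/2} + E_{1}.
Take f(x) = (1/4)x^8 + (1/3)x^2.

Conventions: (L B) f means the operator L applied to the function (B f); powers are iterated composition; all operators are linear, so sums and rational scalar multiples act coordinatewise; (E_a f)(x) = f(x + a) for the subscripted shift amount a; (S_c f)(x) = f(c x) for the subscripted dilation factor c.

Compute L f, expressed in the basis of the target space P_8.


S_{1/2} f = (1/1024)x^8 + (1/12)x^2
E_{3} S_{1/2} f = (1/1024)x^8 + (3/128)x^7 + (63/256)x^6 + (189/128)x^5 + (2835/512)x^4 + (1701/128)x^3 + (15373/768)x^2 + (2251/128)x + 7329/1024
E_{1} f = (1/4)x^8 + 2x^7 + 7x^6 + 14x^5 + (35/2)x^4 + 14x^3 + (22/3)x^2 + (8/3)x + 7/12
(E_{3} S_{1/2} + E_{1}) f = (257/1024)x^8 + (259/128)x^7 + (1855/256)x^6 + (1981/128)x^5 + (11795/512)x^4 + (3493/128)x^3 + (21005/768)x^2 + (7777/384)x + 23779/3072

the image equals g(x) = (257/1024)x^8 + (259/128)x^7 + (1855/256)x^6 + (1981/128)x^5 + (11795/512)x^4 + (3493/128)x^3 + (21005/768)x^2 + (7777/384)x + 23779/3072


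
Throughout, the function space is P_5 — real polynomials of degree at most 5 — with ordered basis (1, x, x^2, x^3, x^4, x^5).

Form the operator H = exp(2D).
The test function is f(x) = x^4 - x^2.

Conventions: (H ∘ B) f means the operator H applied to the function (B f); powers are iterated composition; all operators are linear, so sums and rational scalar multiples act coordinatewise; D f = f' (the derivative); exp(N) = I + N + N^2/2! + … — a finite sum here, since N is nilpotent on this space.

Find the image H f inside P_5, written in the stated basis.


order-1 term: 8x^3 - 4x
order-2 term: 24x^2 - 4
order-3 term: 32x
order-4 term: 16
the series for exp(2D) f terminates at order 4
exp(2D) f = x^4 + 8x^3 + 23x^2 + 28x + 12

the result is g(x) = x^4 + 8x^3 + 23x^2 + 28x + 12


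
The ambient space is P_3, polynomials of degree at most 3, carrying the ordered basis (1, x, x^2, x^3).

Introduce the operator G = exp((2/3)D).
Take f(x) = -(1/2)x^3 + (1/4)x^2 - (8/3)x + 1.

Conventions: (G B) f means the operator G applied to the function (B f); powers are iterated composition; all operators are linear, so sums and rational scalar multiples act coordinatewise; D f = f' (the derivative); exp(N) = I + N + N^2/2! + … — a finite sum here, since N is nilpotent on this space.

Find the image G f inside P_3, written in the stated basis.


g(x) = -(1/2)x^3 - (3/4)x^2 - 3x - 22/27

order-1 term: -x^2 + (1/3)x - 16/9
order-2 term: -(2/3)x + 1/9
order-3 term: -4/27
the series for exp((2/3)D) f terminates at order 3
exp((2/3)D) f = -(1/2)x^3 - (3/4)x^2 - 3x - 22/27


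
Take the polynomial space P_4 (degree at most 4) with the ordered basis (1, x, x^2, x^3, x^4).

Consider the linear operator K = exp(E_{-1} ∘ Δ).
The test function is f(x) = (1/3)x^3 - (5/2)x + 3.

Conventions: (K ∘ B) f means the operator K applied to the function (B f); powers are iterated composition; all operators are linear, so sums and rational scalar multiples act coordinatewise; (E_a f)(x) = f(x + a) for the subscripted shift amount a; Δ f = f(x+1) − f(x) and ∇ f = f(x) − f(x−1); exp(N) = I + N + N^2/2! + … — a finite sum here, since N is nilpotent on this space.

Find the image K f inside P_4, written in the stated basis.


the image equals g(x) = (1/3)x^3 + x^2 - (5/2)x + 1/6

order-1 term: x^2 - x - 13/6
order-2 term: x - 1
order-3 term: 1/3
the series for exp(E_{-1} ∘ Δ) f terminates at order 3
exp(E_{-1} ∘ Δ) f = (1/3)x^3 + x^2 - (5/2)x + 1/6


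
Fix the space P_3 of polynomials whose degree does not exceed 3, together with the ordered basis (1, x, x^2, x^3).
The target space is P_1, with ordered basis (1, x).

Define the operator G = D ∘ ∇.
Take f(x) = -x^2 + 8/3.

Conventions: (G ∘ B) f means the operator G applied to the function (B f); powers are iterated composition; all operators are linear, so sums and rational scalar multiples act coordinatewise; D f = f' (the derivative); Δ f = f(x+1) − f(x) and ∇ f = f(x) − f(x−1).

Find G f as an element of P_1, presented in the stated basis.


∇ f = -2x + 1
D ∇ f = -2

the result is g(x) = -2


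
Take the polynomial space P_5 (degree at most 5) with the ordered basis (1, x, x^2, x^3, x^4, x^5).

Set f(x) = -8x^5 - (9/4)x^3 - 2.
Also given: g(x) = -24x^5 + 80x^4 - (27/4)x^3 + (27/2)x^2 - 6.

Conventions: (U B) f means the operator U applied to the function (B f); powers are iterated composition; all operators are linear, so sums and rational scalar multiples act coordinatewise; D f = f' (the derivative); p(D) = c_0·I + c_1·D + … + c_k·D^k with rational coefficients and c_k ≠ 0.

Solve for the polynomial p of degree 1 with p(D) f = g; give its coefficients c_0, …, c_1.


D^0 f = -8x^5 - (9/4)x^3 - 2
D^1 f = -40x^4 - (27/4)x^2
matching coefficients of g against c_0 f + c_1 Df + … from the top degree down determines the c_i
solution: c_0 = 3, c_1 = -2

c_0 = 3, c_1 = -2


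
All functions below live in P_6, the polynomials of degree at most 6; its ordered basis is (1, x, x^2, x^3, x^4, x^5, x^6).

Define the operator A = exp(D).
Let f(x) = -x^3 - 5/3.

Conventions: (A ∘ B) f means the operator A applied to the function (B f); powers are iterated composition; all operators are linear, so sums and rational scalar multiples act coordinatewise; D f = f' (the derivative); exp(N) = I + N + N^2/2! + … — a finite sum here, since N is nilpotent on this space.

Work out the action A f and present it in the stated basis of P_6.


the result is g(x) = -x^3 - 3x^2 - 3x - 8/3

order-1 term: -3x^2
order-2 term: -3x
order-3 term: -1
the series for exp(D) f terminates at order 3
exp(D) f = -x^3 - 3x^2 - 3x - 8/3


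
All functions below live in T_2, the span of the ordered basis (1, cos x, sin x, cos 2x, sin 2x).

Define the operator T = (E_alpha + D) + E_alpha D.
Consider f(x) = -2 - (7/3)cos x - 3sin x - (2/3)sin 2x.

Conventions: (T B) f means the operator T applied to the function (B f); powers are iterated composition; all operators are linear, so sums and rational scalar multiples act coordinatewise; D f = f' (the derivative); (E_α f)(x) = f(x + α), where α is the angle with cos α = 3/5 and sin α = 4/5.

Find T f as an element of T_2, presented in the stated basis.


E_alpha f = -2 - (19/5)cos x + (1/15)sin x - (16/25)cos 2x + (14/75)sin 2x
D f = -3cos x + (7/3)sin x - (4/3)cos 2x
(E_alpha + D) f = -2 - (34/5)cos x + (12/5)sin x - (148/75)cos 2x + (14/75)sin 2x
D f = -3cos x + (7/3)sin x - (4/3)cos 2x
E_alpha D f = (1/15)cos x + (19/5)sin x + (28/75)cos 2x + (32/25)sin 2x
((E_alpha + D) + E_alpha D) f = -2 - (101/15)cos x + (31/5)sin x - (8/5)cos 2x + (22/15)sin 2x

the image equals g(x) = -2 - (101/15)cos x + (31/5)sin x - (8/5)cos 2x + (22/15)sin 2x


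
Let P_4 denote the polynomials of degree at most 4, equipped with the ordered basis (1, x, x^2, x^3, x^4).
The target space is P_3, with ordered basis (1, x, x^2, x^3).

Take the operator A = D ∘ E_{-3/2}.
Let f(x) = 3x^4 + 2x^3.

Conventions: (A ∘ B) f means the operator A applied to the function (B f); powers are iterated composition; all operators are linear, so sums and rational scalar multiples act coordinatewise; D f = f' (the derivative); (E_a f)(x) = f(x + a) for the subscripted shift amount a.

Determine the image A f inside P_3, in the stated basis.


E_{-3/2} f = 3x^4 - 16x^3 + (63/2)x^2 - 27x + 135/16
D E_{-3/2} f = 12x^3 - 48x^2 + 63x - 27

g(x) = 12x^3 - 48x^2 + 63x - 27


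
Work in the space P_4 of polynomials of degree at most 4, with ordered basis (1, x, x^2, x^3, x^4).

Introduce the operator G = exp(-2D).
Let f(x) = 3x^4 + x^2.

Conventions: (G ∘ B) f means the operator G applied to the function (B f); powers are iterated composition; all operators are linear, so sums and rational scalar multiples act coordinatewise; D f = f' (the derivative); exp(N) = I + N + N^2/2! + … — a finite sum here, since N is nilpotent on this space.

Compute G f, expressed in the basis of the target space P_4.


the image equals g(x) = 3x^4 - 24x^3 + 73x^2 - 100x + 52

order-1 term: -24x^3 - 4x
order-2 term: 72x^2 + 4
order-3 term: -96x
order-4 term: 48
the series for exp(-2D) f terminates at order 4
exp(-2D) f = 3x^4 - 24x^3 + 73x^2 - 100x + 52


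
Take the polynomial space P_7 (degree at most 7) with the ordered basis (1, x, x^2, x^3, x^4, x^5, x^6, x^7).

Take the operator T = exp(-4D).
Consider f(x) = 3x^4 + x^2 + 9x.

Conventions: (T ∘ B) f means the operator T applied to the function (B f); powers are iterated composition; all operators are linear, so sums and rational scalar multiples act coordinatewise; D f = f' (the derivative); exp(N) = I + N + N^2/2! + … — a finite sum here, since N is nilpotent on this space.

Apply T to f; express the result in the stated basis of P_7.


the image equals g(x) = 3x^4 - 48x^3 + 289x^2 - 767x + 748

order-1 term: -48x^3 - 8x - 36
order-2 term: 288x^2 + 16
order-3 term: -768x
order-4 term: 768
the series for exp(-4D) f terminates at order 4
exp(-4D) f = 3x^4 - 48x^3 + 289x^2 - 767x + 748


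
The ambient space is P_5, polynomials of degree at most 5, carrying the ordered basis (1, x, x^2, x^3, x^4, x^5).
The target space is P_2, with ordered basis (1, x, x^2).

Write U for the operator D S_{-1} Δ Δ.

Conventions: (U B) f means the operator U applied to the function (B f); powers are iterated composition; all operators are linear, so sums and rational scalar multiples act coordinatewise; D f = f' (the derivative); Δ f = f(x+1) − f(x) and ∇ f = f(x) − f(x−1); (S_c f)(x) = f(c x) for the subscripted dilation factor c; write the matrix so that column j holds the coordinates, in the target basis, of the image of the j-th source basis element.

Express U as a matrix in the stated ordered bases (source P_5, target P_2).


the matrix is [[0, 0, 0, -6, -24, -70]; [0, 0, 0, 0, 24, 120]; [0, 0, 0, 0, 0, -60]] (rows listed top to bottom)

image of 1: 0
image of x: 0
image of x^2: 0
image of x^3: -6
image of x^4: 24x - 24
image of x^5: -60x^2 + 120x - 70
each image's coordinates form column j of the matrix


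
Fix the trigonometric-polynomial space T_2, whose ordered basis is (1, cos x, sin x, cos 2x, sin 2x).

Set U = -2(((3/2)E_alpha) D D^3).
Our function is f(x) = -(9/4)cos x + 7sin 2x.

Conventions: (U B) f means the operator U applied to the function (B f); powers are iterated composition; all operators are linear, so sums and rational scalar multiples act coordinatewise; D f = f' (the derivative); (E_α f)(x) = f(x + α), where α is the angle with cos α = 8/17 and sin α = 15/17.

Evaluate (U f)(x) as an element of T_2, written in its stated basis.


D f = (9/4)sin x + 14cos 2x
D D f = (9/4)cos x - 28sin 2x
D D D f = -(9/4)sin x - 56cos 2x
D D^3 f = -(9/4)cos x + 112sin 2x
E_alpha D D^3 f = -(18/17)cos x + (135/68)sin x + (26880/289)cos 2x - (18032/289)sin 2x
((3/2)E_alpha) D D^3 f = -(27/17)cos x + (405/136)sin x + (40320/289)cos 2x - (27048/289)sin 2x
(-2(((3/2)E_alpha) D D^3)) f = (54/17)cos x - (405/68)sin x - (80640/289)cos 2x + (54096/289)sin 2x

g(x) = (54/17)cos x - (405/68)sin x - (80640/289)cos 2x + (54096/289)sin 2x


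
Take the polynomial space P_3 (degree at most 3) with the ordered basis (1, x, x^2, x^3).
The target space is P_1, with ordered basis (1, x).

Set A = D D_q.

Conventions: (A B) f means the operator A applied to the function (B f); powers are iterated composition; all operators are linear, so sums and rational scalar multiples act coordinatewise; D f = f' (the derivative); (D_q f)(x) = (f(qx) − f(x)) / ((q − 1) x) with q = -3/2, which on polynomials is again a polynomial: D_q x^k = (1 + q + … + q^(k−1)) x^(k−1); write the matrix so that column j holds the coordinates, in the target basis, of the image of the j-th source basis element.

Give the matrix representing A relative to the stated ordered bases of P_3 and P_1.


the matrix is [[0, 0, -1/2, 0]; [0, 0, 0, 7/2]] (rows listed top to bottom)

image of 1: 0
image of x: 0
image of x^2: -1/2
image of x^3: (7/2)x
each image's coordinates form column j of the matrix


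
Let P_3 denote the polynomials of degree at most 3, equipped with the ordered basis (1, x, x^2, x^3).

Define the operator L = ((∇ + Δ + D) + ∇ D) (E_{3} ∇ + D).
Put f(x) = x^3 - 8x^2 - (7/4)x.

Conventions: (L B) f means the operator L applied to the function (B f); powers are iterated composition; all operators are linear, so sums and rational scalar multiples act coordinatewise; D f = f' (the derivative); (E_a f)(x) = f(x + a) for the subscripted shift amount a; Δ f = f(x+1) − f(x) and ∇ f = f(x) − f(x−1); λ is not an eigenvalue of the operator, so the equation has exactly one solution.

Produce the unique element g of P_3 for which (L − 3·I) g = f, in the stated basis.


write g with unknown coordinates in the stated basis and equate coefficients in (L − 3·I) g = f
solving from the highest basis element down gives g = -(1/3)x^3 + (8/3)x^2 - (41/12)x + 13/3
check: L g = -12x + 13
so L g − 3·g = x^3 - 8x^2 - (7/4)x = f ✓

g(x) = -(1/3)x^3 + (8/3)x^2 - (41/12)x + 13/3
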